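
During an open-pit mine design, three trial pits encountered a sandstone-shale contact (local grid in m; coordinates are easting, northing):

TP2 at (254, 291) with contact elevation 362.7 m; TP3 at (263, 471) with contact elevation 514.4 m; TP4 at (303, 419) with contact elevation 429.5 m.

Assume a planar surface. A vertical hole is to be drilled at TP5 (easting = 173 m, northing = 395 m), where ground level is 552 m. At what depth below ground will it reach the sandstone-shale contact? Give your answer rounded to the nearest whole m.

Let the plane be z = a·easting + b·northing + c.
TP3−TP2: 9a + 180b = 151.7;  TP4−TP2: 49a + 128b = 66.8.
Solving gives a = −0.96421, b = 0.89099.
Then c = 362.7 − a·254 − b·291 = 348.33.
At (173, 395): z_contact = −166.8 + 351.9 + 348.33 = 533.5 m.
Depth below ground = 552 − 533.5 = 19 m.

19 m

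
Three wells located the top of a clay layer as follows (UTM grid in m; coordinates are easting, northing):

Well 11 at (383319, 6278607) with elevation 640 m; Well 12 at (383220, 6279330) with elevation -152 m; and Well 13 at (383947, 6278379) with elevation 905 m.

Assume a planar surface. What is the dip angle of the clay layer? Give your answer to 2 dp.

Two edge vectors: Well 11→Well 12 = (-99, 723, -792), Well 11→Well 13 = (628, -228, 265).
Normal n = (Well 11→Well 12) × (Well 11→Well 13) = (11019, -471141, -431472).
So ∂z/∂easting = −n_x/n_z = 0.02554 and ∂z/∂northing = −n_y/n_z = −1.09194.
Gradient magnitude |∇z| = √(a² + b²) = √(0.00065 + 1.19233) = 1.09224.
True dip = arctan(1.09224) = 47.52°, dipping toward N (azimuth ≈ 359°).

47.52°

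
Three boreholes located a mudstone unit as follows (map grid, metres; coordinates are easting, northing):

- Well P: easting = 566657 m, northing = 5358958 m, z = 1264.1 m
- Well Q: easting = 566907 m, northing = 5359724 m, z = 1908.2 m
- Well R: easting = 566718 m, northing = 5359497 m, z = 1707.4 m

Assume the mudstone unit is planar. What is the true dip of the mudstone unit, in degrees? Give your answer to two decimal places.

39.26°

Two edge vectors: Well P→Well Q = (250, 766, 644.1), Well P→Well R = (61, 539, 443.3).
Normal n = (Well P→Well Q) × (Well P→Well R) = (-7602.1, -71534.9, 88024).
So ∂z/∂easting = −n_x/n_z = 0.08636 and ∂z/∂northing = −n_y/n_z = 0.81267.
Gradient magnitude |∇z| = √(a² + b²) = √(0.00746 + 0.66044) = 0.81725.
True dip = arctan(0.81725) = 39.26°, dipping toward S (azimuth ≈ 186°).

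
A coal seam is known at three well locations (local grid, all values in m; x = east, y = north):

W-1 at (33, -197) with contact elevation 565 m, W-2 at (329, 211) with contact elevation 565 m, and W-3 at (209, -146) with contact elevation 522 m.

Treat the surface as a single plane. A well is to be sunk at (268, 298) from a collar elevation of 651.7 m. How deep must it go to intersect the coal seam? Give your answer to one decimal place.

Two edge vectors: W-1→W-2 = (296, 408, 0), W-1→W-3 = (176, 51, -43).
Normal n = (W-1→W-2) × (W-1→W-3) = (-17544, 12728, -56712).
So ∂z/∂x = −n_x/n_z = −0.30935 and ∂z/∂y = −n_y/n_z = 0.22443.
Intercept c from W-1: 565 + 10.21 + 44.21 = 619.42.
At (268, 298): z_contact = −82.91 + 66.88 + 619.42 = 603.40 m.
Depth below ground = 651.7 − 603.40 = 48.3 m.

48.3 m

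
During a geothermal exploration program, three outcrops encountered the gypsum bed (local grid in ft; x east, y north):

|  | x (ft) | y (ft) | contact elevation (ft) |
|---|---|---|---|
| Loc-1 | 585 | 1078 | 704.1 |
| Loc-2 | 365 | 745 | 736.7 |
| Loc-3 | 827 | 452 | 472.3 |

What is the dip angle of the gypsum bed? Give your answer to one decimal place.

26.0°

Let the plane be z = a·x + b·y + c.
Loc-2−Loc-1: −220a − 333b = 32.6;  Loc-3−Loc-1: 242a − 626b = −231.8.
Solving gives a = −0.44707, b = 0.19746.
Gradient magnitude |∇z| = √(a² + b²) = √(0.19987 + 0.03899) = 0.48873.
True dip = arctan(0.48873) = 26.0°, dipping toward ESE (azimuth ≈ 114°).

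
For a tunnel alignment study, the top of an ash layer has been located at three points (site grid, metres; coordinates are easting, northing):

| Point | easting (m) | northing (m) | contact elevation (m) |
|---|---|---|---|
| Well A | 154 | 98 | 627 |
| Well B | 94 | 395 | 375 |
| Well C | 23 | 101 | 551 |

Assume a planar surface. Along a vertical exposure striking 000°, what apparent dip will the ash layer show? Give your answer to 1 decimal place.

Two edge vectors: Well A→Well B = (-60, 297, -252), Well A→Well C = (-131, 3, -76).
Normal n = (Well A→Well B) × (Well A→Well C) = (-21816, 28452, 38727).
So ∂z/∂easting = −n_x/n_z = 0.56333 and ∂z/∂northing = −n_y/n_z = −0.73468.
Unit vector along 000° is (sin 0°, cos 0°) = (0.0000, 1.0000).
Slope in that direction = a·(0.0000) + b·(1.0000) = −0.73468.
Apparent dip = arctan|0.73468| = 36.3° (true dip is 42.8°, so apparent ≤ true as expected).

36.3°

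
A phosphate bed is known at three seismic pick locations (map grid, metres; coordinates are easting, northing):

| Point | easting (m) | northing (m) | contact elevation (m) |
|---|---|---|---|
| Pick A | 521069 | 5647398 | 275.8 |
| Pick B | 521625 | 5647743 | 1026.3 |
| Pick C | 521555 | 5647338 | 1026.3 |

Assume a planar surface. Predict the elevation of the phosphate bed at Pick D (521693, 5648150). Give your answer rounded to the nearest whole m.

Two edge vectors: Pick A→Pick B = (556, 345, 750.5), Pick A→Pick C = (486, -60, 750.5).
Normal n = (Pick A→Pick B) × (Pick A→Pick C) = (303952.5, -52535, -201030).
So ∂z/∂easting = −n_x/n_z = 1.51197582 and ∂z/∂northing = −n_y/n_z = −0.26132915.
Intercept c from Pick A: 275.8 − 787843.73 + 1475829.75 = 688261.82.
At (521693, 5648150): z = 788787.2 − 1476026.3 + 688261.82 = 1022.8 m.

1023 m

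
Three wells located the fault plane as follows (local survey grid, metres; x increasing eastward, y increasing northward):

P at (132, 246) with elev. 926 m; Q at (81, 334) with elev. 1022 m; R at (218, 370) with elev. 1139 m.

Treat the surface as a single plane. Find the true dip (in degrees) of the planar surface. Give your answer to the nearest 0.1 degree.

Two edge vectors: P→Q = (-51, 88, 96), P→R = (86, 124, 213).
Normal n = (P→Q) × (P→R) = (6840, 19119, -13892).
So ∂z/∂x = −n_x/n_z = 0.49237 and ∂z/∂y = −n_y/n_z = 1.37626.
Gradient magnitude |∇z| = √(a² + b²) = √(0.24243 + 1.89409) = 1.46168.
True dip = arctan(1.46168) = 55.6°, dipping toward SSW (azimuth ≈ 200°).

55.6°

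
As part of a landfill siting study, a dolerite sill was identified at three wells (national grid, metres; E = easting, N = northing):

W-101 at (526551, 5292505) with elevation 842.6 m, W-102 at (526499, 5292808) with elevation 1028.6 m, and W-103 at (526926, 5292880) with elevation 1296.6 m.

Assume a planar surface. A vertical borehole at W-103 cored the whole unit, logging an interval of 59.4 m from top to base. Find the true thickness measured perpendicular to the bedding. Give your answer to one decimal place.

44.9 m

Two edge vectors: W-101→W-102 = (-52, 303, 186), W-101→W-103 = (375, 375, 454).
Normal n = (W-101→W-102) × (W-101→W-103) = (67812, 93358, -133125).
So ∂z/∂E = −n_x/n_z = 0.50939 and ∂z/∂N = −n_y/n_z = 0.70128.
|∇z| = √(a²+b²) = 0.86676, so dip δ = arctan(0.86676) = 40.92°.
True thickness = vertical thickness × cos δ = 59.4 × cos 40.92° = 44.9 m.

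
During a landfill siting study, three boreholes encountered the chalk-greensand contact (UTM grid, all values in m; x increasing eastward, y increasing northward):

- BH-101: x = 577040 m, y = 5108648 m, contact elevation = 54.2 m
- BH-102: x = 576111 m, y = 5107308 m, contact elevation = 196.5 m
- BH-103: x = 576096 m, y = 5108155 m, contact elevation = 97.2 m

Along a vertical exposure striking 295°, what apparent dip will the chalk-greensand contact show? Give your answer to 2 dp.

3.63°

Two edge vectors: BH-101→BH-102 = (-929, -1340, 142.3), BH-101→BH-103 = (-944, -493, 43).
Normal n = (BH-101→BH-102) × (BH-101→BH-103) = (12533.9, -94384.2, -806963).
So ∂z/∂x = −n_x/n_z = 0.01553 and ∂z/∂y = −n_y/n_z = −0.11696.
Unit vector along 295° is (sin 295°, cos 295°) = (-0.9063, 0.4226).
Slope in that direction = a·(-0.9063) + b·(0.4226) = −0.06351.
Apparent dip = arctan|0.06351| = 3.63° (true dip is 6.7°, so apparent ≤ true as expected).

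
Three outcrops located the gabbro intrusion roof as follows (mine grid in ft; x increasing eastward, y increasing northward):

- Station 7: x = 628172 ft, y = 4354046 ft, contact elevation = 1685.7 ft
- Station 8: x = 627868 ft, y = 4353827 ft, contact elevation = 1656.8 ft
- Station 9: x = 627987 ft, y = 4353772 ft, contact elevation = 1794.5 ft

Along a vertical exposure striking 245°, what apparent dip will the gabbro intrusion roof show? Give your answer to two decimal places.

16.33°

Two edge vectors: Station 7→Station 8 = (-304, -219, -28.9), Station 7→Station 9 = (-185, -274, 108.8).
Normal n = (Station 7→Station 8) × (Station 7→Station 9) = (-31745.8, 38421.7, 42781).
So ∂z/∂x = −n_x/n_z = 0.74205 and ∂z/∂y = −n_y/n_z = −0.89810.
Unit vector along 245° is (sin 245°, cos 245°) = (-0.9063, -0.4226).
Slope in that direction = a·(-0.9063) + b·(-0.4226) = −0.29297.
Apparent dip = arctan|0.29297| = 16.33° (true dip is 49.4°, so apparent ≤ true as expected).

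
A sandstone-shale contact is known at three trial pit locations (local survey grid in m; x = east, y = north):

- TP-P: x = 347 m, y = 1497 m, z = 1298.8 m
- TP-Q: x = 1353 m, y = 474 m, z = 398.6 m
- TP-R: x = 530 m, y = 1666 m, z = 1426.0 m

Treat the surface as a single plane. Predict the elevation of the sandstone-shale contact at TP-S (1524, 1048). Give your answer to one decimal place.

Let the plane be z = a·x + b·y + c.
TP-Q−TP-P: 1006a − 1023b = −900.2;  TP-R−TP-P: 183a + 169b = 127.2.
Solving gives a = −0.061609, b = 0.819376.
Then c = 1298.8 − a·347 − b·1497 = 93.57.
At (1524, 1048): z = −93.9 + 858.7 + 93.57 = 858.4 m.

858.4 m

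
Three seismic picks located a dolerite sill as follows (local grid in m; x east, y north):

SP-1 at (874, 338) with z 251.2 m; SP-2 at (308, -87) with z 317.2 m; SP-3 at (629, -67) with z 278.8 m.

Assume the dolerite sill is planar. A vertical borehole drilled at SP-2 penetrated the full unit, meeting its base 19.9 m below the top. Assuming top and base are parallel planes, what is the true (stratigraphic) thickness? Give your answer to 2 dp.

Let the plane be z = a·x + b·y + c.
SP-2−SP-1: −566a − 425b = 66;  SP-3−SP-1: −245a − 405b = 27.6.
Solving gives a = −0.11990, b = 0.00438.
|∇z| = √(a²+b²) = 0.11998, so dip δ = arctan(0.11998) = 6.84°.
True thickness = vertical thickness × cos δ = 19.9 × cos 6.84° = 19.76 m.

19.76 m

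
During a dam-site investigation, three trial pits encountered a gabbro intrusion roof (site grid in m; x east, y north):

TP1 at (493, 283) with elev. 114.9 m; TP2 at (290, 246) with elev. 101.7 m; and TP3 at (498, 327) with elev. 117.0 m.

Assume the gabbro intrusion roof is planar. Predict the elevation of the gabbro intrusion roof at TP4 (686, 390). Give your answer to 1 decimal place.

130.4 m

Let the plane be z = a·x + b·y + c.
TP2−TP1: −203a − 37b = −13.2;  TP3−TP1: 5a + 44b = 2.1.
Solving gives a = 0.05752, b = 0.04119.
Then c = 114.9 − a·493 − b·283 = 74.89.
At (686, 390): z = 39.5 + 16.1 + 74.89 = 130.4 m.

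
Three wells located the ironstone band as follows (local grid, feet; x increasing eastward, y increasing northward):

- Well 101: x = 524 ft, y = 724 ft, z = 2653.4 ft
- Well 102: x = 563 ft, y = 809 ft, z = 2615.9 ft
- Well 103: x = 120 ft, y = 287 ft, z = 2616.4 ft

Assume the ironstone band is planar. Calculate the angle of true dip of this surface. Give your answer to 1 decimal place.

56.0°

Let the plane be z = a·x + b·y + c.
Well 102−Well 101: 39a + 85b = −37.5;  Well 103−Well 101: −404a − 437b = −37.
Solving gives a = 1.12924, b = −0.95930.
Gradient magnitude |∇z| = √(a² + b²) = √(1.27519 + 0.92026) = 1.48170.
True dip = arctan(1.48170) = 56.0°, dipping toward NW (azimuth ≈ 310°).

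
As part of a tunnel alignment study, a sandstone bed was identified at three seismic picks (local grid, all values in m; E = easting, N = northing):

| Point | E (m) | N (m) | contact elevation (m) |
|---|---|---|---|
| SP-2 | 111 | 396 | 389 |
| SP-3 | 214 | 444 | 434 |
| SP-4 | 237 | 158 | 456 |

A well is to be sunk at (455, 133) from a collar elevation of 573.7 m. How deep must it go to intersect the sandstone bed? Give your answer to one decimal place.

Let the plane be z = a·E + b·N + c.
SP-3−SP-2: 103a + 48b = 45;  SP-4−SP-2: 126a − 238b = 67.
Solving gives a = 0.45566, b = −0.04028.
Then c = 389 − a·111 − b·396 = 354.37.
At (455, 133): z_contact = 207.33 − 5.36 + 354.37 = 556.34 m.
Depth below ground = 573.7 − 556.34 = 17.4 m.

17.4 m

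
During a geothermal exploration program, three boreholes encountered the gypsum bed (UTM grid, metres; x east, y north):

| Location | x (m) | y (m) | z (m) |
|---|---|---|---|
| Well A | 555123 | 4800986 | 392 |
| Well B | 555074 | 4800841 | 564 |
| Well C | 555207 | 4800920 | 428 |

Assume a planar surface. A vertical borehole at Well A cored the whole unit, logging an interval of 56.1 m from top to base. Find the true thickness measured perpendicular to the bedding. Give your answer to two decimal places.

37.28 m

Two edge vectors: Well A→Well B = (-49, -145, 172), Well A→Well C = (84, -66, 36).
Normal n = (Well A→Well B) × (Well A→Well C) = (6132, 16212, 15414).
So ∂z/∂x = −n_x/n_z = −0.39782 and ∂z/∂y = −n_y/n_z = −1.05177.
|∇z| = √(a²+b²) = 1.12449, so dip δ = arctan(1.12449) = 48.35°.
True thickness = vertical thickness × cos δ = 56.1 × cos 48.35° = 37.28 m.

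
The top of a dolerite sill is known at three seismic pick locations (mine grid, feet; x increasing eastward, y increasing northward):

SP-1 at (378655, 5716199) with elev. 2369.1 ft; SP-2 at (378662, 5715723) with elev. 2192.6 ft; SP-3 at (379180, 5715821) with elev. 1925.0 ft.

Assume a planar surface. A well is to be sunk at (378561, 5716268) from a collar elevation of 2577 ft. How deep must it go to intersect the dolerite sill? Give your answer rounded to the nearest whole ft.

Let the plane be z = a·x + b·y + c.
SP-2−SP-1: 7a − 476b = −176.5;  SP-3−SP-1: 525a − 378b = −444.1.
Solving gives a = −0.58512542, b = 0.36219353.
Then c = 2369.1 − a·378655 − b·5716199 = −1846440.55.
At (378561, 5716268): z_contact = −221505.7 + 2070395.3 − 1846440.55 = 2449.1 ft.
Depth below ground = 2577 − 2449.1 = 128 ft.

128 ft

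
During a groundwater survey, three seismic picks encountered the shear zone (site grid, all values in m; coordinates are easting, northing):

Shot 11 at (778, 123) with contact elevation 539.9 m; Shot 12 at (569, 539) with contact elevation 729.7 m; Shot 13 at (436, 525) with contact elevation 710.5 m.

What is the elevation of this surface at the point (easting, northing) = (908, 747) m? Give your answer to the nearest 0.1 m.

865.2 m

Two edge vectors: Shot 11→Shot 12 = (-209, 416, 189.8), Shot 11→Shot 13 = (-342, 402, 170.6).
Normal n = (Shot 11→Shot 12) × (Shot 11→Shot 13) = (-5330, -29256.2, 58254).
So ∂z/∂easting = −n_x/n_z = 0.09150 and ∂z/∂northing = −n_y/n_z = 0.50222.
Intercept c from Shot 11: 539.9 − 71.18 − 61.77 = 406.94.
At (908, 747): z = 83.1 + 375.2 + 406.94 = 865.2 m.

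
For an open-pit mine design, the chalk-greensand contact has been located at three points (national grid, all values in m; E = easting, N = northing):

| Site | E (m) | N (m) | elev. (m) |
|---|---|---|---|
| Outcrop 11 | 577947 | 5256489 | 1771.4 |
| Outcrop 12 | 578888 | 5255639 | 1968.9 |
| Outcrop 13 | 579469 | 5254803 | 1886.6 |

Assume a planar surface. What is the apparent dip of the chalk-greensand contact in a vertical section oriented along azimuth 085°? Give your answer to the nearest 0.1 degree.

Let the plane be z = a·E + b·N + c.
Outcrop 12−Outcrop 11: 941a − 850b = 197.5;  Outcrop 13−Outcrop 11: 1522a − 1686b = 115.2.
Solving gives a = 0.80275, b = 0.65633.
Unit vector along 085° is (sin 85°, cos 85°) = (0.9962, 0.0872).
Slope in that direction = a·(0.9962) + b·(0.0872) = 0.85689.
Apparent dip = arctan|0.85689| = 40.6° (true dip is 46.0°, so apparent ≤ true as expected).

40.6°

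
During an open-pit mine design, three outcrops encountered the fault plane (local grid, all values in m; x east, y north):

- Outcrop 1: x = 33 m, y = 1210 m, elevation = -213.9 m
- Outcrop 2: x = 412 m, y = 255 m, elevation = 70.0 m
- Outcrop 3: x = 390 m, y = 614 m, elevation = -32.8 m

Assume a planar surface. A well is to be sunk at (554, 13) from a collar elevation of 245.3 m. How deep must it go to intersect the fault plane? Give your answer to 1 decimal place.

101.9 m

Two edge vectors: Outcrop 1→Outcrop 2 = (379, -955, 283.9), Outcrop 1→Outcrop 3 = (357, -596, 181.1).
Normal n = (Outcrop 1→Outcrop 2) × (Outcrop 1→Outcrop 3) = (-3746.1, 32715.4, 115051).
So ∂z/∂x = −n_x/n_z = 0.032560 and ∂z/∂y = −n_y/n_z = −0.284356.
Intercept c from Outcrop 1: -213.9 − 1.07 + 344.07 = 129.10.
At (554, 13): z_contact = 18.04 − 3.70 + 129.10 = 143.44 m.
Depth below ground = 245.3 − 143.44 = 101.9 m.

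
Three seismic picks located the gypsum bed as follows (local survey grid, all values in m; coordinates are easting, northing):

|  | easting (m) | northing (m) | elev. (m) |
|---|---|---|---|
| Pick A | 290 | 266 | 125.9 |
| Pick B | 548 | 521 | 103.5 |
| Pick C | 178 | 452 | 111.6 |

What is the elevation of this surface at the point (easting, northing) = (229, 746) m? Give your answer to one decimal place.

87.4 m

Two edge vectors: Pick A→Pick B = (258, 255, -22.4), Pick A→Pick C = (-112, 186, -14.3).
Normal n = (Pick A→Pick B) × (Pick A→Pick C) = (519.9, 6198.2, 76548).
So ∂z/∂easting = −n_x/n_z = −0.00679 and ∂z/∂northing = −n_y/n_z = −0.08097.
Intercept c from Pick A: 125.9 + 1.97 + 21.54 = 149.41.
At (229, 746): z = −1.6 − 60.4 + 149.41 = 87.4 m.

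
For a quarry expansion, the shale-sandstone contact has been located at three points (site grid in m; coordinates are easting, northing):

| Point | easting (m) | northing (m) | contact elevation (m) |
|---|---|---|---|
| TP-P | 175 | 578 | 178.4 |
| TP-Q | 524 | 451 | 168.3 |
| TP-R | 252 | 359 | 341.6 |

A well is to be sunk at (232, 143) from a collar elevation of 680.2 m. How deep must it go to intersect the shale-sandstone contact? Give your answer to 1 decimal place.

144.6 m

Two edge vectors: TP-P→TP-Q = (349, -127, -10.1), TP-P→TP-R = (77, -219, 163.2).
Normal n = (TP-P→TP-Q) × (TP-P→TP-R) = (-22938.3, -57734.5, -66652).
So ∂z/∂easting = −n_x/n_z = −0.34415 and ∂z/∂northing = −n_y/n_z = −0.86621.
Intercept c from TP-P: 178.4 + 60.23 + 500.67 = 739.29.
At (232, 143): z_contact = −79.84 − 123.87 + 739.29 = 535.58 m.
Depth below ground = 680.2 − 535.58 = 144.6 m.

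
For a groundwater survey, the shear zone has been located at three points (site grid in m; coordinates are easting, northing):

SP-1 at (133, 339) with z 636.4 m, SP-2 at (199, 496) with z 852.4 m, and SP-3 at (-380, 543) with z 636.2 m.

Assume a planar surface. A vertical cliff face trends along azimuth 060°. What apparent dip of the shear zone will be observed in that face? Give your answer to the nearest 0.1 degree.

44.9°

Let the plane be z = a·easting + b·northing + c.
SP-2−SP-1: 66a + 157b = 216;  SP-3−SP-1: −513a + 204b = −0.2.
Solving gives a = 0.46908, b = 1.17861.
Unit vector along 060° is (sin 60°, cos 60°) = (0.8660, 0.5000).
Slope in that direction = a·(0.8660) + b·(0.5000) = 0.99553.
Apparent dip = arctan|0.99553| = 44.9° (true dip is 51.8°, so apparent ≤ true as expected).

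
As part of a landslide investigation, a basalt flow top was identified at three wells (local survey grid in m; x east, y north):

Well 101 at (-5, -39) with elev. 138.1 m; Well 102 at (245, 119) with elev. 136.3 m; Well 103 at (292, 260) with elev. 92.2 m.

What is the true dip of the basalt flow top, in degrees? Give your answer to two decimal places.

24.77°

Two edge vectors: Well 101→Well 102 = (250, 158, -1.8), Well 101→Well 103 = (297, 299, -45.9).
Normal n = (Well 101→Well 102) × (Well 101→Well 103) = (-6714, 10940.4, 27824).
So ∂z/∂x = −n_x/n_z = 0.24130 and ∂z/∂y = −n_y/n_z = −0.39320.
Gradient magnitude |∇z| = √(a² + b²) = √(0.05823 + 0.15461) = 0.46134.
True dip = arctan(0.46134) = 24.77°, dipping toward NNW (azimuth ≈ 328°).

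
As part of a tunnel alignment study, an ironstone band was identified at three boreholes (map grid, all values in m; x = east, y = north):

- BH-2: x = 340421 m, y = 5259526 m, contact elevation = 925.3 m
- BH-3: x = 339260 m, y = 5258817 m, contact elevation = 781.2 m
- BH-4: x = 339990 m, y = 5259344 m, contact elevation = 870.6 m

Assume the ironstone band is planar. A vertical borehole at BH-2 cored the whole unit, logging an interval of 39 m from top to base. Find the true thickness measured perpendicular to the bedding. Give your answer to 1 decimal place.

Let the plane be z = a·x + b·y + c.
BH-3−BH-2: −1161a − 709b = −144.1;  BH-4−BH-2: −431a − 182b = −54.7.
Solving gives a = 0.13318, b = −0.01485.
|∇z| = √(a²+b²) = 0.13401, so dip δ = arctan(0.13401) = 7.63°.
True thickness = vertical thickness × cos δ = 39 × cos 7.63° = 38.7 m.

38.7 m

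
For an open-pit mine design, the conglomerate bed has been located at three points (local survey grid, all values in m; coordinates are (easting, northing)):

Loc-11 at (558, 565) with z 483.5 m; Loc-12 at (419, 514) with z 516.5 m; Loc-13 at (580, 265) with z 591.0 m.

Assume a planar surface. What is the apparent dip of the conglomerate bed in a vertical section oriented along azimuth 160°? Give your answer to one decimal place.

17.1°

Two edge vectors: Loc-11→Loc-12 = (-139, -51, 33), Loc-11→Loc-13 = (22, -300, 107.5).
Normal n = (Loc-11→Loc-12) × (Loc-11→Loc-13) = (4417.5, 15668.5, 42822).
So ∂z/∂E = −n_x/n_z = −0.10316 and ∂z/∂N = −n_y/n_z = −0.36590.
Unit vector along 160° is (sin 160°, cos 160°) = (0.3420, -0.9397).
Slope in that direction = a·(0.3420) + b·(-0.9397) = 0.30855.
Apparent dip = arctan|0.30855| = 17.1° (true dip is 20.8°, so apparent ≤ true as expected).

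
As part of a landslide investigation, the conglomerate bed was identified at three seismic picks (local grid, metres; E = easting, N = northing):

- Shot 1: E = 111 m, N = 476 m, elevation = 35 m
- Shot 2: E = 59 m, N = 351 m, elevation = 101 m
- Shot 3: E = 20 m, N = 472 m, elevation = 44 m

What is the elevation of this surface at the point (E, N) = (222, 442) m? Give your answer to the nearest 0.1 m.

43.3 m

Two edge vectors: Shot 1→Shot 2 = (-52, -125, 66), Shot 1→Shot 3 = (-91, -4, 9).
Normal n = (Shot 1→Shot 2) × (Shot 1→Shot 3) = (-861, -5538, -11167).
So ∂z/∂E = −n_x/n_z = −0.07710 and ∂z/∂N = −n_y/n_z = −0.49593.
Intercept c from Shot 1: 35 + 8.56 + 236.06 = 279.62.
At (222, 442): z = −17.1 − 219.2 + 279.62 = 43.3 m.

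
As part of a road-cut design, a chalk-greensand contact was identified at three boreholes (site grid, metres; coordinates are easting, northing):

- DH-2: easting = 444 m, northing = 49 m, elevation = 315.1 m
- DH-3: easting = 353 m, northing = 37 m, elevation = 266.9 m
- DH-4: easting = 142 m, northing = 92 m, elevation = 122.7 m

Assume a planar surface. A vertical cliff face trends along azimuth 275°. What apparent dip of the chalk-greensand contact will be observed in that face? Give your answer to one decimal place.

31.5°

Two edge vectors: DH-2→DH-3 = (-91, -12, -48.2), DH-2→DH-4 = (-302, 43, -192.4).
Normal n = (DH-2→DH-3) × (DH-2→DH-4) = (4381.4, -2952, -7537).
So ∂z/∂easting = −n_x/n_z = 0.58132 and ∂z/∂northing = −n_y/n_z = −0.39167.
Unit vector along 275° is (sin 275°, cos 275°) = (-0.9962, 0.0872).
Slope in that direction = a·(-0.9962) + b·(0.0872) = −0.61324.
Apparent dip = arctan|0.61324| = 31.5° (true dip is 35.0°, so apparent ≤ true as expected).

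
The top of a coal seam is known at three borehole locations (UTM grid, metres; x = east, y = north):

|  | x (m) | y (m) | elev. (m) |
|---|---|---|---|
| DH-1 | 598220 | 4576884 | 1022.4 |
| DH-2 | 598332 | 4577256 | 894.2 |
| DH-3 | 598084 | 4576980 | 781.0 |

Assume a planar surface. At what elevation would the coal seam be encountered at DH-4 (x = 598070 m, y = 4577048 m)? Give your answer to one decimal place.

Let the plane be z = a·x + b·y + c.
DH-2−DH-1: 112a + 372b = −128.2;  DH-3−DH-1: −136a + 96b = −241.4.
Solving gives a = 1.263262911, b = −0.724960876.
Then c = 1022.4 − a·598220 − b·4576884 = 2563375.10.
At (598070, 4577048): z = 755519.6 − 3318180.7 + 2563375.10 = 714.0 m.

714.0 m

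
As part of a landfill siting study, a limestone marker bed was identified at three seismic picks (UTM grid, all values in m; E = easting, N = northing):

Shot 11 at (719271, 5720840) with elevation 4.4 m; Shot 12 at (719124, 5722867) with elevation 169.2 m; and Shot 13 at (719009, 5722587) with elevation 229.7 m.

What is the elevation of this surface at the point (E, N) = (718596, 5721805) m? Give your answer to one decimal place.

Let the plane be z = a·E + b·N + c.
Shot 12−Shot 11: −147a + 2027b = 164.8;  Shot 13−Shot 11: −262a + 1747b = 225.3.
Solving gives a = −0.615381110, b = 0.036674384.
Then c = 4.4 − a·719271 − b·5720840 = 232821.90.
At (718596, 5721805): z = −442210.4 + 209843.7 + 232821.90 = 455.2 m.

455.2 m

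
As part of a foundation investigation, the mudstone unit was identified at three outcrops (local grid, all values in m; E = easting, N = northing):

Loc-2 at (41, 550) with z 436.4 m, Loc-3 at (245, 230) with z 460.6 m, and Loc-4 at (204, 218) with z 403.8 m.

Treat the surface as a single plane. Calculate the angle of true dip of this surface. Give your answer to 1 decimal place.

53.8°

Let the plane be z = a·E + b·N + c.
Loc-3−Loc-2: 204a − 320b = 24.2;  Loc-4−Loc-2: 163a − 332b = −32.6.
Solving gives a = 1.18618, b = 0.68056.
Gradient magnitude |∇z| = √(a² + b²) = √(1.40702 + 0.46317) = 1.36755.
True dip = arctan(1.36755) = 53.8°, dipping toward WSW (azimuth ≈ 240°).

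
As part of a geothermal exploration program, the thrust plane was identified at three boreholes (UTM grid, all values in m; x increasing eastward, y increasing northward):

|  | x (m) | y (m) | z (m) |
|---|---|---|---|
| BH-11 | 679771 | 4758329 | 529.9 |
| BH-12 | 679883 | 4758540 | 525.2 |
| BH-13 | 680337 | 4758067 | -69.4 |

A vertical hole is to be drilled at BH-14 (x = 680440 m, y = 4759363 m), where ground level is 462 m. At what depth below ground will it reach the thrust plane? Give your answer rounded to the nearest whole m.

58 m

Let the plane be z = a·x + b·y + c.
BH-12−BH-11: 112a + 211b = −4.7;  BH-13−BH-11: 566a − 262b = −599.3.
Solving gives a = −0.85826242, b = 0.43329569.
Then c = 529.9 − a·679771 − b·4758329 = −1477811.65.
At (680440, 4759363): z_contact = −583996.1 + 2062211.5 − 1477811.65 = 403.8 m.
Depth below ground = 462 − 403.8 = 58 m.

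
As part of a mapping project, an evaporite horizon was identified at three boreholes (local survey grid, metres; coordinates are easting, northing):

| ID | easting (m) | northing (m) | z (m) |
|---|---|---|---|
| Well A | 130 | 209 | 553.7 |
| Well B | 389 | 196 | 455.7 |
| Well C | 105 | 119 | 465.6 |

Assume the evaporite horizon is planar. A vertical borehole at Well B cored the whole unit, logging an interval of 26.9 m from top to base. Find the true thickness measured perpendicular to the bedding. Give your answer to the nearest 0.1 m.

Two edge vectors: Well A→Well B = (259, -13, -98), Well A→Well C = (-25, -90, -88.1).
Normal n = (Well A→Well B) × (Well A→Well C) = (-7674.7, 25267.9, -23635).
So ∂z/∂easting = −n_x/n_z = −0.32472 and ∂z/∂northing = −n_y/n_z = 1.06909.
|∇z| = √(a²+b²) = 1.11731, so dip δ = arctan(1.11731) = 48.17°.
True thickness = vertical thickness × cos δ = 26.9 × cos 48.17° = 17.9 m.

17.9 m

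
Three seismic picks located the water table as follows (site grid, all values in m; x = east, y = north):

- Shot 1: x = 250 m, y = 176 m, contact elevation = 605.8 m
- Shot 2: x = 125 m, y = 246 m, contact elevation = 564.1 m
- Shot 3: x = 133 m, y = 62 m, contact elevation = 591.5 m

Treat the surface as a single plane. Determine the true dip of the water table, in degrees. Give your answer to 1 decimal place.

16.2°

Two edge vectors: Shot 1→Shot 2 = (-125, 70, -41.7), Shot 1→Shot 3 = (-117, -114, -14.3).
Normal n = (Shot 1→Shot 2) × (Shot 1→Shot 3) = (-5754.8, 3091.4, 22440).
So ∂z/∂x = −n_x/n_z = 0.25645 and ∂z/∂y = −n_y/n_z = −0.13776.
Gradient magnitude |∇z| = √(a² + b²) = √(0.06577 + 0.01898) = 0.29111.
True dip = arctan(0.29111) = 16.2°, dipping toward WNW (azimuth ≈ 298°).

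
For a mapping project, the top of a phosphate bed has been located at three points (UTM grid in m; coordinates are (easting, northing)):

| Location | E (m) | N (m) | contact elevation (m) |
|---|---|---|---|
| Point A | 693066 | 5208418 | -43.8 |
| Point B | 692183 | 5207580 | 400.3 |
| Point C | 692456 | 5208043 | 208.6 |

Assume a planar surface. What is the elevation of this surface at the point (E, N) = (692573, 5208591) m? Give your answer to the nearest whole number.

Two edge vectors: Point A→Point B = (-883, -838, 444.1), Point A→Point C = (-610, -375, 252.4).
Normal n = (Point A→Point B) × (Point A→Point C) = (-44973.7, -48031.8, -180055).
So ∂z/∂E = −n_x/n_z = −0.24977757 and ∂z/∂N = −n_y/n_z = −0.26676182.
Intercept c from Point A: -43.8 + 173112.34 + 1389407.08 = 1562475.62.
At (692573, 5208591): z = −172989.2 − 1389453.2 + 1562475.62 = 33.2 m.

33 m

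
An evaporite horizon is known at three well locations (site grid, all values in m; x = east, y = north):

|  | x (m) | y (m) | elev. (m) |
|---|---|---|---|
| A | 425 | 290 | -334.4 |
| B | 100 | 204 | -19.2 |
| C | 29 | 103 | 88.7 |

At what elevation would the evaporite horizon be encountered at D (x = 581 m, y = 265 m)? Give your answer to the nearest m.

Let the plane be z = a·x + b·y + c.
B−A: −325a − 86b = 315.2;  C−A: −396a − 187b = 423.1.
Solving gives a = −0.84419, b = −0.47488.
Then c = -334.4 − a·425 − b·290 = 162.09.
At (581, 265): z = −490.5 − 125.8 + 162.09 = -454.2 m.

-454 m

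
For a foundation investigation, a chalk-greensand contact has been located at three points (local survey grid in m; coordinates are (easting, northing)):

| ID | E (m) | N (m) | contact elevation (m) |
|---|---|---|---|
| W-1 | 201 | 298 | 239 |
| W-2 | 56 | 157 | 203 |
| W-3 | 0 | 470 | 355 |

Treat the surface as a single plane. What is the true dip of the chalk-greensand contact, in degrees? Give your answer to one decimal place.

26.1°

Two edge vectors: W-1→W-2 = (-145, -141, -36), W-1→W-3 = (-201, 172, 116).
Normal n = (W-1→W-2) × (W-1→W-3) = (-10164, 24056, -53281).
So ∂z/∂E = −n_x/n_z = −0.19076 and ∂z/∂N = −n_y/n_z = 0.45149.
Gradient magnitude |∇z| = √(a² + b²) = √(0.03639 + 0.20385) = 0.49014.
True dip = arctan(0.49014) = 26.1°, dipping toward SSE (azimuth ≈ 157°).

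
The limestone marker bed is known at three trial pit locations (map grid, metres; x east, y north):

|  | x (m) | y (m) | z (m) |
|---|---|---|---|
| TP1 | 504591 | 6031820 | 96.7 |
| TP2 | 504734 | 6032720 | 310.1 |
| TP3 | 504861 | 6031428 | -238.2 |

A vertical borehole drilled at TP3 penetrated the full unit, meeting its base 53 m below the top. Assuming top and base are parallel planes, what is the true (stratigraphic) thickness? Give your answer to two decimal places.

Let the plane be z = a·x + b·y + c.
TP2−TP1: 143a + 900b = 213.4;  TP3−TP1: 270a − 392b = −334.9.
Solving gives a = −0.72815, b = 0.35281.
|∇z| = √(a²+b²) = 0.80912, so dip δ = arctan(0.80912) = 38.98°.
True thickness = vertical thickness × cos δ = 53 × cos 38.98° = 41.20 m.

41.20 m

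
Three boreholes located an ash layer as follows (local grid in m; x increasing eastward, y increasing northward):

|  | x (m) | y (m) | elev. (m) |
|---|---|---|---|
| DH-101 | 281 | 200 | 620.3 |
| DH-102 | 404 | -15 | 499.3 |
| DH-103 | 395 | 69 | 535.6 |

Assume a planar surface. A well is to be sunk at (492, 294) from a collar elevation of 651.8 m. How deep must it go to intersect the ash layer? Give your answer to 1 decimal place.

53.0 m

Two edge vectors: DH-101→DH-102 = (123, -215, -121), DH-101→DH-103 = (114, -131, -84.7).
Normal n = (DH-101→DH-102) × (DH-101→DH-103) = (2359.5, -3375.9, 8397).
So ∂z/∂x = −n_x/n_z = −0.28099 and ∂z/∂y = −n_y/n_z = 0.40204.
Intercept c from DH-101: 620.3 + 78.96 − 80.41 = 618.85.
At (492, 294): z_contact = −138.25 + 118.20 + 618.85 = 598.80 m.
Depth below ground = 651.8 − 598.80 = 53.0 m.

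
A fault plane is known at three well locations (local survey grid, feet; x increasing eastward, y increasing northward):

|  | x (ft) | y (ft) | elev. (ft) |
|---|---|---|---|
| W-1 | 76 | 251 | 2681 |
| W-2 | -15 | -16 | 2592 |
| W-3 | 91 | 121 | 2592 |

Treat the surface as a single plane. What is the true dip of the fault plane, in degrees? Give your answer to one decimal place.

44.2°

Let the plane be z = a·x + b·y + c.
W-2−W-1: −91a − 267b = −89;  W-3−W-1: 15a − 130b = −89.
Solving gives a = −0.77000, b = 0.59577.
Gradient magnitude |∇z| = √(a² + b²) = √(0.59290 + 0.35494) = 0.97357.
True dip = arctan(0.97357) = 44.2°, dipping toward SE (azimuth ≈ 128°).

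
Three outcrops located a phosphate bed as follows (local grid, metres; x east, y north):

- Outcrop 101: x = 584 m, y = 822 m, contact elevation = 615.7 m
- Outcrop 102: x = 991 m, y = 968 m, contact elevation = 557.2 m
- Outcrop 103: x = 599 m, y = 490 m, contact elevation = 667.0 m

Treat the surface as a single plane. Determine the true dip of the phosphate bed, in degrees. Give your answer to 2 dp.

10.24°

Two edge vectors: Outcrop 101→Outcrop 102 = (407, 146, -58.5), Outcrop 101→Outcrop 103 = (15, -332, 51.3).
Normal n = (Outcrop 101→Outcrop 102) × (Outcrop 101→Outcrop 103) = (-11932.2, -21756.6, -137314).
So ∂z/∂x = −n_x/n_z = −0.08690 and ∂z/∂y = −n_y/n_z = −0.15844.
Gradient magnitude |∇z| = √(a² + b²) = √(0.00755 + 0.02510) = 0.18071.
True dip = arctan(0.18071) = 10.24°, dipping toward NNE (azimuth ≈ 029°).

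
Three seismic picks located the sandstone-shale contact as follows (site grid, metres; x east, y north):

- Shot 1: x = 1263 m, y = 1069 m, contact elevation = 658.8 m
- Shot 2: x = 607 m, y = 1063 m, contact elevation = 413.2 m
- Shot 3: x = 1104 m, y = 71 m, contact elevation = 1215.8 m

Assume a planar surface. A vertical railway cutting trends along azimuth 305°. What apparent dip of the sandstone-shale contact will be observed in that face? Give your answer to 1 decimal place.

33.7°

Let the plane be z = a·x + b·y + c.
Shot 2−Shot 1: −656a − 6b = −245.6;  Shot 3−Shot 1: −159a − 998b = 557.
Solving gives a = 0.38005, b = −0.61867.
Unit vector along 305° is (sin 305°, cos 305°) = (-0.8192, 0.5736).
Slope in that direction = a·(-0.8192) + b·(0.5736) = −0.66617.
Apparent dip = arctan|0.66617| = 33.7° (true dip is 36.0°, so apparent ≤ true as expected).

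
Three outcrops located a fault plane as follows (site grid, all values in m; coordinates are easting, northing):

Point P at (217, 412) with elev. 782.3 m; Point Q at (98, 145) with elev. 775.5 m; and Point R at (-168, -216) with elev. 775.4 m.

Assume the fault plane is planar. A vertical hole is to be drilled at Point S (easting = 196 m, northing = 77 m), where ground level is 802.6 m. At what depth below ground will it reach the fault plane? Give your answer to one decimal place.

39.9 m

Let the plane be z = a·easting + b·northing + c.
Point Q−Point P: −119a − 267b = −6.8;  Point R−Point P: −385a − 628b = −6.9.
Solving gives a = −0.08652, b = 0.06403.
Then c = 782.3 − a·217 − b·412 = 774.69.
At (196, 77): z_contact = −16.96 + 4.93 + 774.69 = 762.67 m.
Depth below ground = 802.6 − 762.67 = 39.9 m.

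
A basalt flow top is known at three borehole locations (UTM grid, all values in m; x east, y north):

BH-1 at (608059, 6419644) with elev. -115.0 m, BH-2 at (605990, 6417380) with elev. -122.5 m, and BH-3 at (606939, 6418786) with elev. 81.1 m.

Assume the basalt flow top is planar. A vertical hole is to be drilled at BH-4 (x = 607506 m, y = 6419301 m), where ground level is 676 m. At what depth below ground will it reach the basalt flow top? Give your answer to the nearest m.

Let the plane be z = a·x + b·y + c.
BH-2−BH-1: −2069a − 2264b = −7.5;  BH-3−BH-1: −1120a − 858b = 196.1.
Solving gives a = −0.59226618, b = 0.54456658.
Then c = -115 − a·608059 − b·6419644 = −3135905.77.
At (607506, 6419301): z_contact = −359805.3 + 3495736.8 − 3135905.77 = 25.7 m.
Depth below ground = 676 − 25.7 = 650 m.

650 m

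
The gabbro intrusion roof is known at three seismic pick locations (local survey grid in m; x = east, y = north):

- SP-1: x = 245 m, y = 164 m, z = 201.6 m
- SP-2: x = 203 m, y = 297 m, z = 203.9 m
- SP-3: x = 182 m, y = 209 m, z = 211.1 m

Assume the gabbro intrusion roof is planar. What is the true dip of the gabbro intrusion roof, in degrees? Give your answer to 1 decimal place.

Two edge vectors: SP-1→SP-2 = (-42, 133, 2.3), SP-1→SP-3 = (-63, 45, 9.5).
Normal n = (SP-1→SP-2) × (SP-1→SP-3) = (1160, 254.1, 6489).
So ∂z/∂x = −n_x/n_z = −0.17876 and ∂z/∂y = −n_y/n_z = −0.03916.
Gradient magnitude |∇z| = √(a² + b²) = √(0.03196 + 0.00153) = 0.18300.
True dip = arctan(0.18300) = 10.4°, dipping toward ENE (azimuth ≈ 078°).

10.4°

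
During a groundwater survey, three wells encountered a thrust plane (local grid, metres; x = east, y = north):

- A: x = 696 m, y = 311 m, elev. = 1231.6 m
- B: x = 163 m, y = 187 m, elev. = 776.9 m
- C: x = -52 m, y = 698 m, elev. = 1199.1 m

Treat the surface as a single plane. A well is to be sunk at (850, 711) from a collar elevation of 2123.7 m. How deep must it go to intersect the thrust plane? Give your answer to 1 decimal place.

Two edge vectors: A→B = (-533, -124, -454.7), A→C = (-748, 387, -32.5).
Normal n = (A→B) × (A→C) = (179998.9, 322793.1, -299023).
So ∂z/∂x = −n_x/n_z = 0.60196 and ∂z/∂y = −n_y/n_z = 1.07949.
Intercept c from A: 1231.6 − 418.96 − 335.72 = 476.92.
At (850, 711): z_contact = 511.66 + 767.52 + 476.92 = 1756.10 m.
Depth below ground = 2123.7 − 1756.10 = 367.6 m.

367.6 m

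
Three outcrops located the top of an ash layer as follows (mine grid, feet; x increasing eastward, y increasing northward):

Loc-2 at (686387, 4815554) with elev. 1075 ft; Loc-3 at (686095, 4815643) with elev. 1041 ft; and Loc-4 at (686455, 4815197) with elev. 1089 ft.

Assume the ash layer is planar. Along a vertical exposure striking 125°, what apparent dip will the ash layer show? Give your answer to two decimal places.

5.78°

Let the plane be z = a·x + b·y + c.
Loc-3−Loc-2: −292a + 89b = −34;  Loc-4−Loc-2: 68a − 357b = 14.
Solving gives a = 0.11093, b = −0.01809.
Unit vector along 125° is (sin 125°, cos 125°) = (0.8192, -0.5736).
Slope in that direction = a·(0.8192) + b·(-0.5736) = 0.10124.
Apparent dip = arctan|0.10124| = 5.78° (true dip is 6.4°, so apparent ≤ true as expected).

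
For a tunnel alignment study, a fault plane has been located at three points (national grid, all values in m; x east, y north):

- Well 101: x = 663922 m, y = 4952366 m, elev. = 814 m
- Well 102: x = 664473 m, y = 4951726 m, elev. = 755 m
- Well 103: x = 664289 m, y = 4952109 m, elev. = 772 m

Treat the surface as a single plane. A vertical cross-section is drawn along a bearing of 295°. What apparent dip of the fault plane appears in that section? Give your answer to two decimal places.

Two edge vectors: Well 101→Well 102 = (551, -640, -59), Well 101→Well 103 = (367, -257, -42).
Normal n = (Well 101→Well 102) × (Well 101→Well 103) = (11717, 1489, 93273).
So ∂z/∂x = −n_x/n_z = −0.12562 and ∂z/∂y = −n_y/n_z = −0.01596.
Unit vector along 295° is (sin 295°, cos 295°) = (-0.9063, 0.4226).
Slope in that direction = a·(-0.9063) + b·(0.4226) = 0.10710.
Apparent dip = arctan|0.10710| = 6.11° (true dip is 7.2°, so apparent ≤ true as expected).

6.11°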